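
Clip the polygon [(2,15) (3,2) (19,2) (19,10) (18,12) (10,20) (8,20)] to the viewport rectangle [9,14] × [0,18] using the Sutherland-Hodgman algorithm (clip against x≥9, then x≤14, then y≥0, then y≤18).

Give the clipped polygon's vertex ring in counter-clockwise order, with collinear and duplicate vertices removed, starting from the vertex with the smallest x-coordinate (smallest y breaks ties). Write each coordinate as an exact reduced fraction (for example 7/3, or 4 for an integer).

Clipped polygon: [(9,2) (14,2) (14,16) (12,18) (9,18)]

1. After x ≥ 9: [(9,2) (19,2) (19,10) (18,12) (10,20) (9,20)]
2. After x ≤ 14: [(9,2) (14,2) (14,16) (10,20) (9,20)]
3. After y ≥ 0: [(9,2) (14,2) (14,16) (10,20) (9,20)]
4. After y ≤ 18: [(9,18) (9,2) (14,2) (14,16) (12,18)]
5. Canonical ring: [(9,2) (14,2) (14,16) (12,18) (9,18)]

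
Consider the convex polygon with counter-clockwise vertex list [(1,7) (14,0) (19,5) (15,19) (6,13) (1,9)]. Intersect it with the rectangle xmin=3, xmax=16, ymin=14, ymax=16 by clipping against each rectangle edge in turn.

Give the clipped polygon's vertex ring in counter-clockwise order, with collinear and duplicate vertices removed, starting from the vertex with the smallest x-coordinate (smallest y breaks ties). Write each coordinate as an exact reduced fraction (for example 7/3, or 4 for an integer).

Clipped polygon: [(15/2,14) (16,14) (16,31/2) (111/7,16) (21/2,16)]

1. After x ≥ 3: [(3,77/13) (14,0) (19,5) (15,19) (6,13) (3,53/5)]
2. After x ≤ 16: [(3,77/13) (14,0) (16,2) (16,31/2) (15,19) (6,13) (3,53/5)]
3. After y ≥ 14: [(16,14) (16,31/2) (15,19) (15/2,14)]
4. After y ≤ 16: [(16,14) (16,31/2) (111/7,16) (21/2,16) (15/2,14)]
5. Canonical ring: [(15/2,14) (16,14) (16,31/2) (111/7,16) (21/2,16)]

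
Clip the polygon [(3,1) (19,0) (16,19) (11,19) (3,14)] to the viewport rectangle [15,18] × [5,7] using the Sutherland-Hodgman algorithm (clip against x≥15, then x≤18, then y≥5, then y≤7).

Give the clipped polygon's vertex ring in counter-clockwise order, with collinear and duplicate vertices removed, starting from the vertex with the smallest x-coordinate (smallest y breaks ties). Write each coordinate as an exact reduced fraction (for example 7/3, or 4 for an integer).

1. After x ≥ 15: [(15,1/4) (19,0) (16,19) (15,19)]
2. After x ≤ 18: [(15,1/4) (18,1/16) (18,19/3) (16,19) (15,19)]
3. After y ≥ 5: [(15,5) (18,5) (18,19/3) (16,19) (15,19)]
4. After y ≤ 7: [(15,7) (15,5) (18,5) (18,19/3) (340/19,7)]
5. Canonical ring: [(15,5) (18,5) (18,19/3) (340/19,7) (15,7)]

Clipped polygon: [(15,5) (18,5) (18,19/3) (340/19,7) (15,7)]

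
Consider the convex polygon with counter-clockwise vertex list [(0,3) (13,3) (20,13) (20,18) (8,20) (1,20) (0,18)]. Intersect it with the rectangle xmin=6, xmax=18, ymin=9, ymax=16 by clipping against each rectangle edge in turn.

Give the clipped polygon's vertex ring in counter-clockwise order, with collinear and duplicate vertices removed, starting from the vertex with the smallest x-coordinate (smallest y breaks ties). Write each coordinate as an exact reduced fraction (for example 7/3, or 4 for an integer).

1. After x ≥ 6: [(6,3) (13,3) (20,13) (20,18) (8,20) (6,20)]
2. After x ≤ 18: [(6,3) (13,3) (18,71/7) (18,55/3) (8,20) (6,20)]
3. After y ≥ 9: [(6,9) (86/5,9) (18,71/7) (18,55/3) (8,20) (6,20)]
4. After y ≤ 16: [(6,16) (6,9) (86/5,9) (18,71/7) (18,16)]
5. Canonical ring: [(6,9) (86/5,9) (18,71/7) (18,16) (6,16)]

Clipped polygon: [(6,9) (86/5,9) (18,71/7) (18,16) (6,16)]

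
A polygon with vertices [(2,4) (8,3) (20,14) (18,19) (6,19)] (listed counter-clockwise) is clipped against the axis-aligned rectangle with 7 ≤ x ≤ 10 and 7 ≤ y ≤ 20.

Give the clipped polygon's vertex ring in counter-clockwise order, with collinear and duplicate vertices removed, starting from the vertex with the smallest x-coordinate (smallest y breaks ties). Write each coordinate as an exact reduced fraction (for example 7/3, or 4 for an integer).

1. After x ≥ 7: [(7,19/6) (8,3) (20,14) (18,19) (7,19)]
2. After x ≤ 10: [(7,19/6) (8,3) (10,29/6) (10,19) (7,19)]
3. After y ≥ 7: [(7,7) (10,7) (10,19) (7,19)]
4. After y ≤ 20: [(7,7) (10,7) (10,19) (7,19)]
5. Canonical ring: [(7,7) (10,7) (10,19) (7,19)]

Clipped polygon: [(7,7) (10,7) (10,19) (7,19)]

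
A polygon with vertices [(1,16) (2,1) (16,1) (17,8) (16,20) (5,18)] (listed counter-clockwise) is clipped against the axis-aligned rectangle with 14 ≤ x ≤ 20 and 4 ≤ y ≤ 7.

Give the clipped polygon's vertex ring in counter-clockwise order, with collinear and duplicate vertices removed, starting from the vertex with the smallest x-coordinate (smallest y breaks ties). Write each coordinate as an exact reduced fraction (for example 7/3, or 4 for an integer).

Clipped polygon: [(14,4) (115/7,4) (118/7,7) (14,7)]

1. After x ≥ 14: [(14,1) (16,1) (17,8) (16,20) (14,216/11)]
2. After x ≤ 20: [(14,1) (16,1) (17,8) (16,20) (14,216/11)]
3. After y ≥ 4: [(14,4) (115/7,4) (17,8) (16,20) (14,216/11)]
4. After y ≤ 7: [(14,7) (14,4) (115/7,4) (118/7,7)]
5. Canonical ring: [(14,4) (115/7,4) (118/7,7) (14,7)]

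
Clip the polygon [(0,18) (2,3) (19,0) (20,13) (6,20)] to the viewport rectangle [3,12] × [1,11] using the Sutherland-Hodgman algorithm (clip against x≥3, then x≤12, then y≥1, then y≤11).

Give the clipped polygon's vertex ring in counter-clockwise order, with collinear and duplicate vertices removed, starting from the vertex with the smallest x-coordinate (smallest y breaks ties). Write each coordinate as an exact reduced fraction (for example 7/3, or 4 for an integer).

1. After x ≥ 3: [(3,19) (3,48/17) (19,0) (20,13) (6,20)]
2. After x ≤ 12: [(3,19) (3,48/17) (12,21/17) (12,17) (6,20)]
3. After y ≥ 1: [(3,19) (3,48/17) (12,21/17) (12,17) (6,20)]
4. After y ≤ 11: [(3,11) (3,48/17) (12,21/17) (12,11)]
5. Canonical ring: [(3,48/17) (12,21/17) (12,11) (3,11)]

Clipped polygon: [(3,48/17) (12,21/17) (12,11) (3,11)]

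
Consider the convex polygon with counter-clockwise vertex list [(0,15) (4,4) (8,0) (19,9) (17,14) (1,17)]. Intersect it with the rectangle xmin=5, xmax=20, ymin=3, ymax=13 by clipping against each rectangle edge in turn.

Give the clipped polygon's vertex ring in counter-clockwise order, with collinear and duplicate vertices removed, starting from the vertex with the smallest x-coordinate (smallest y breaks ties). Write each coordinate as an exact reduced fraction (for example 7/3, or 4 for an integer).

Clipped polygon: [(5,3) (35/3,3) (19,9) (87/5,13) (5,13)]

1. After x ≥ 5: [(5,3) (8,0) (19,9) (17,14) (5,65/4)]
2. After x ≤ 20: [(5,3) (8,0) (19,9) (17,14) (5,65/4)]
3. After y ≥ 3: [(5,3) (5,3) (35/3,3) (19,9) (17,14) (5,65/4)]
4. After y ≤ 13: [(5,13) (5,3) (5,3) (35/3,3) (19,9) (87/5,13)]
5. Canonical ring: [(5,3) (35/3,3) (19,9) (87/5,13) (5,13)]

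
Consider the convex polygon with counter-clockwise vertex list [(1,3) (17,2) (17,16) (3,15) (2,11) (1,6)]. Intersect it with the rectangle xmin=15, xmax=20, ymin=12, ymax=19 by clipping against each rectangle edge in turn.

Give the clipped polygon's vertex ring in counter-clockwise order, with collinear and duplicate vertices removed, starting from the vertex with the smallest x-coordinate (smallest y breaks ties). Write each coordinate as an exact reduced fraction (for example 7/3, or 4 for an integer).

1. After x ≥ 15: [(15,17/8) (17,2) (17,16) (15,111/7)]
2. After x ≤ 20: [(15,17/8) (17,2) (17,16) (15,111/7)]
3. After y ≥ 12: [(15,12) (17,12) (17,16) (15,111/7)]
4. After y ≤ 19: [(15,12) (17,12) (17,16) (15,111/7)]
5. Canonical ring: [(15,12) (17,12) (17,16) (15,111/7)]

Clipped polygon: [(15,12) (17,12) (17,16) (15,111/7)]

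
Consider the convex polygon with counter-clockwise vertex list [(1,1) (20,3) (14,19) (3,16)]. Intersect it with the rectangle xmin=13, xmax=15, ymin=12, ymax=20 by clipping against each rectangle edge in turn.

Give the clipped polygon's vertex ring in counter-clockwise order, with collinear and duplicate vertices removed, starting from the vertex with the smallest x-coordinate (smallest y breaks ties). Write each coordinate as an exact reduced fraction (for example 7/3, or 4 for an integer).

Clipped polygon: [(13,12) (15,12) (15,49/3) (14,19) (13,206/11)]

1. After x ≥ 13: [(13,43/19) (20,3) (14,19) (13,206/11)]
2. After x ≤ 15: [(13,43/19) (15,47/19) (15,49/3) (14,19) (13,206/11)]
3. After y ≥ 12: [(13,12) (15,12) (15,49/3) (14,19) (13,206/11)]
4. After y ≤ 20: [(13,12) (15,12) (15,49/3) (14,19) (13,206/11)]
5. Canonical ring: [(13,12) (15,12) (15,49/3) (14,19) (13,206/11)]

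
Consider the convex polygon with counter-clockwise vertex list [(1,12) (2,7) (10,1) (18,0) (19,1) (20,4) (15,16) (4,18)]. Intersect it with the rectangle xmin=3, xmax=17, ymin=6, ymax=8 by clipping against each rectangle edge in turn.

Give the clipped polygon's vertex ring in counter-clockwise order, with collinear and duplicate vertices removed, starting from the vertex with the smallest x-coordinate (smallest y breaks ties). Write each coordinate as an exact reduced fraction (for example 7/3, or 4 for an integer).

1. After x ≥ 3: [(3,16) (3,25/4) (10,1) (18,0) (19,1) (20,4) (15,16) (4,18)]
2. After x ≤ 17: [(3,16) (3,25/4) (10,1) (17,1/8) (17,56/5) (15,16) (4,18)]
3. After y ≥ 6: [(3,16) (3,25/4) (10/3,6) (17,6) (17,56/5) (15,16) (4,18)]
4. After y ≤ 8: [(3,8) (3,25/4) (10/3,6) (17,6) (17,8)]
5. Canonical ring: [(3,25/4) (10/3,6) (17,6) (17,8) (3,8)]

Clipped polygon: [(3,25/4) (10/3,6) (17,6) (17,8) (3,8)]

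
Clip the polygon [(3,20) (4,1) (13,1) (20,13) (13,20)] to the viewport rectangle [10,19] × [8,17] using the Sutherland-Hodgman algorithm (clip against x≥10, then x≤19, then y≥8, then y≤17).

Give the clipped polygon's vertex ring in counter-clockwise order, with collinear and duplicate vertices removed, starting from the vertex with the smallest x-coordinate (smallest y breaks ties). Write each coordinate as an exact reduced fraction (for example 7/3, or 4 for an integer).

Clipped polygon: [(10,8) (205/12,8) (19,79/7) (19,14) (16,17) (10,17)]

1. After x ≥ 10: [(10,20) (10,1) (13,1) (20,13) (13,20)]
2. After x ≤ 19: [(10,20) (10,1) (13,1) (19,79/7) (19,14) (13,20)]
3. After y ≥ 8: [(10,20) (10,8) (205/12,8) (19,79/7) (19,14) (13,20)]
4. After y ≤ 17: [(10,17) (10,8) (205/12,8) (19,79/7) (19,14) (16,17)]
5. Canonical ring: [(10,8) (205/12,8) (19,79/7) (19,14) (16,17) (10,17)]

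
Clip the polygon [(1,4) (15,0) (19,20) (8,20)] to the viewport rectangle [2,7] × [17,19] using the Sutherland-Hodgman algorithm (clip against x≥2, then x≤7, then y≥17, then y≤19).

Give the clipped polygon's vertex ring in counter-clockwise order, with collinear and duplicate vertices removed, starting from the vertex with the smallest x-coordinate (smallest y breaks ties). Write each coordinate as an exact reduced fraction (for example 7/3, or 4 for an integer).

Clipped polygon: [(107/16,17) (7,17) (7,124/7)]

1. After x ≥ 2: [(2,44/7) (2,26/7) (15,0) (19,20) (8,20)]
2. After x ≤ 7: [(7,124/7) (2,44/7) (2,26/7) (7,16/7)]
3. After y ≥ 17: [(7,17) (7,124/7) (107/16,17)]
4. After y ≤ 19: [(7,17) (7,124/7) (107/16,17)]
5. Canonical ring: [(107/16,17) (7,17) (7,124/7)]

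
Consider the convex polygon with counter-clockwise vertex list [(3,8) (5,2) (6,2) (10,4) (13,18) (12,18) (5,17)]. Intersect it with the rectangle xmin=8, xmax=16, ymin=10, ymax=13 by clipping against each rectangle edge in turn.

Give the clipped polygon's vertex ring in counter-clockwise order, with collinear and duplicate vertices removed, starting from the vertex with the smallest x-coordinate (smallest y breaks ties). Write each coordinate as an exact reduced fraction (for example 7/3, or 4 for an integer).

1. After x ≥ 8: [(8,3) (10,4) (13,18) (12,18) (8,122/7)]
2. After x ≤ 16: [(8,3) (10,4) (13,18) (12,18) (8,122/7)]
3. After y ≥ 10: [(8,10) (79/7,10) (13,18) (12,18) (8,122/7)]
4. After y ≤ 13: [(8,13) (8,10) (79/7,10) (167/14,13)]
5. Canonical ring: [(8,10) (79/7,10) (167/14,13) (8,13)]

Clipped polygon: [(8,10) (79/7,10) (167/14,13) (8,13)]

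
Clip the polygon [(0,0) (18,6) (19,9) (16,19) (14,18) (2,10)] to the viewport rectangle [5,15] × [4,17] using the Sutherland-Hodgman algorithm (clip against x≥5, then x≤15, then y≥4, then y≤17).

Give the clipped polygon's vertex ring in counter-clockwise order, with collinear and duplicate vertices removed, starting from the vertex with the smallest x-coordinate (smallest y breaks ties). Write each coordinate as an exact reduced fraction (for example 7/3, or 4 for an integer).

1. After x ≥ 5: [(5,5/3) (18,6) (19,9) (16,19) (14,18) (5,12)]
2. After x ≤ 15: [(5,5/3) (15,5) (15,37/2) (14,18) (5,12)]
3. After y ≥ 4: [(5,4) (12,4) (15,5) (15,37/2) (14,18) (5,12)]
4. After y ≤ 17: [(5,4) (12,4) (15,5) (15,17) (25/2,17) (5,12)]
5. Canonical ring: [(5,4) (12,4) (15,5) (15,17) (25/2,17) (5,12)]

Clipped polygon: [(5,4) (12,4) (15,5) (15,17) (25/2,17) (5,12)]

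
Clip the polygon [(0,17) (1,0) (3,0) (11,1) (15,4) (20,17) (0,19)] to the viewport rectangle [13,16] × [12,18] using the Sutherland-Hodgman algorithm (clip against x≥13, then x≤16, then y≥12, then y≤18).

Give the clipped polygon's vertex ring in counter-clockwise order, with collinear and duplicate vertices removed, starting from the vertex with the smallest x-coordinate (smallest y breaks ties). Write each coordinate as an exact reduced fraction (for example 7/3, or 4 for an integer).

Clipped polygon: [(13,12) (16,12) (16,87/5) (13,177/10)]

1. After x ≥ 13: [(13,5/2) (15,4) (20,17) (13,177/10)]
2. After x ≤ 16: [(13,5/2) (15,4) (16,33/5) (16,87/5) (13,177/10)]
3. After y ≥ 12: [(13,12) (16,12) (16,87/5) (13,177/10)]
4. After y ≤ 18: [(13,12) (16,12) (16,87/5) (13,177/10)]
5. Canonical ring: [(13,12) (16,12) (16,87/5) (13,177/10)]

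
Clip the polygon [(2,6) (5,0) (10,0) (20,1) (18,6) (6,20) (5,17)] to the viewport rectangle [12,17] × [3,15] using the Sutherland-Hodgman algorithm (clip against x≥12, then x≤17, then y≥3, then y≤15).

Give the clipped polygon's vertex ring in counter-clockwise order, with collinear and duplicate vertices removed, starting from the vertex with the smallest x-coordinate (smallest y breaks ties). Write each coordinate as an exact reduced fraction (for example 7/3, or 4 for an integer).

Clipped polygon: [(12,3) (17,3) (17,43/6) (12,13)]

1. After x ≥ 12: [(12,1/5) (20,1) (18,6) (12,13)]
2. After x ≤ 17: [(12,1/5) (17,7/10) (17,43/6) (12,13)]
3. After y ≥ 3: [(12,3) (17,3) (17,43/6) (12,13)]
4. After y ≤ 15: [(12,3) (17,3) (17,43/6) (12,13)]
5. Canonical ring: [(12,3) (17,3) (17,43/6) (12,13)]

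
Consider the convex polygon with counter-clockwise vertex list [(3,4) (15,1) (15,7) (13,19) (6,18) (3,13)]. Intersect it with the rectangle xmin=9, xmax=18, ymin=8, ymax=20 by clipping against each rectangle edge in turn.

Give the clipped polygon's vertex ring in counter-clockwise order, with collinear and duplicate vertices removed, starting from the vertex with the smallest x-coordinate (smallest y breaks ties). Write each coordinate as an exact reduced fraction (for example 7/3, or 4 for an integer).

1. After x ≥ 9: [(9,5/2) (15,1) (15,7) (13,19) (9,129/7)]
2. After x ≤ 18: [(9,5/2) (15,1) (15,7) (13,19) (9,129/7)]
3. After y ≥ 8: [(9,8) (89/6,8) (13,19) (9,129/7)]
4. After y ≤ 20: [(9,8) (89/6,8) (13,19) (9,129/7)]
5. Canonical ring: [(9,8) (89/6,8) (13,19) (9,129/7)]

Clipped polygon: [(9,8) (89/6,8) (13,19) (9,129/7)]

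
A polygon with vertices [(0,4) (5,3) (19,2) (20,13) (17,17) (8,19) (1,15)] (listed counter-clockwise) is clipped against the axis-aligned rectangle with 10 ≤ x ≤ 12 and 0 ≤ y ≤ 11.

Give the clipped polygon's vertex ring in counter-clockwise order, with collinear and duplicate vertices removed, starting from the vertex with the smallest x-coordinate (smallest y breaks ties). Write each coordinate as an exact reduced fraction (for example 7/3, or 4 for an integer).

1. After x ≥ 10: [(10,37/14) (19,2) (20,13) (17,17) (10,167/9)]
2. After x ≤ 12: [(10,37/14) (12,5/2) (12,163/9) (10,167/9)]
3. After y ≥ 0: [(10,37/14) (12,5/2) (12,163/9) (10,167/9)]
4. After y ≤ 11: [(10,11) (10,37/14) (12,5/2) (12,11)]
5. Canonical ring: [(10,37/14) (12,5/2) (12,11) (10,11)]

Clipped polygon: [(10,37/14) (12,5/2) (12,11) (10,11)]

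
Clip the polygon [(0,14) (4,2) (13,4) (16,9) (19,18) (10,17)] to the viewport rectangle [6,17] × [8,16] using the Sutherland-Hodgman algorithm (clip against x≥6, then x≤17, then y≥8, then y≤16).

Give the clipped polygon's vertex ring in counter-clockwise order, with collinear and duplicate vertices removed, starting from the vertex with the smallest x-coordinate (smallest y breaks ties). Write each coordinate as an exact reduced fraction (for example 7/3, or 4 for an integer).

1. After x ≥ 6: [(6,79/5) (6,22/9) (13,4) (16,9) (19,18) (10,17)]
2. After x ≤ 17: [(6,79/5) (6,22/9) (13,4) (16,9) (17,12) (17,160/9) (10,17)]
3. After y ≥ 8: [(6,79/5) (6,8) (77/5,8) (16,9) (17,12) (17,160/9) (10,17)]
4. After y ≤ 16: [(20/3,16) (6,79/5) (6,8) (77/5,8) (16,9) (17,12) (17,16)]
5. Canonical ring: [(6,8) (77/5,8) (16,9) (17,12) (17,16) (20/3,16) (6,79/5)]

Clipped polygon: [(6,8) (77/5,8) (16,9) (17,12) (17,16) (20/3,16) (6,79/5)]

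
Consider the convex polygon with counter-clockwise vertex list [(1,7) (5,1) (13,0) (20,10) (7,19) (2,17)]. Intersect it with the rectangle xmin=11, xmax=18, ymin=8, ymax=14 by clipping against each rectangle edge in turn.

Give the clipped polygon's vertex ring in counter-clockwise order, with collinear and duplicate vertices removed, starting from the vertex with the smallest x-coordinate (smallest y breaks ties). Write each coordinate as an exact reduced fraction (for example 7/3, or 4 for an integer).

1. After x ≥ 11: [(11,1/4) (13,0) (20,10) (11,211/13)]
2. After x ≤ 18: [(11,1/4) (13,0) (18,50/7) (18,148/13) (11,211/13)]
3. After y ≥ 8: [(11,8) (18,8) (18,148/13) (11,211/13)]
4. After y ≤ 14: [(11,14) (11,8) (18,8) (18,148/13) (128/9,14)]
5. Canonical ring: [(11,8) (18,8) (18,148/13) (128/9,14) (11,14)]

Clipped polygon: [(11,8) (18,8) (18,148/13) (128/9,14) (11,14)]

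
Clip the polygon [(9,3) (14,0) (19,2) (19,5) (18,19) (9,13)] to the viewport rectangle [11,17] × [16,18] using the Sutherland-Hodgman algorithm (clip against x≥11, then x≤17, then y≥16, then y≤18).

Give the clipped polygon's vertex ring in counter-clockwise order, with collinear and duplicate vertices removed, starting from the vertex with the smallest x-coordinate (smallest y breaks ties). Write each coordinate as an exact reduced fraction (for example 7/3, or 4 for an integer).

Clipped polygon: [(27/2,16) (17,16) (17,18) (33/2,18)]

1. After x ≥ 11: [(11,9/5) (14,0) (19,2) (19,5) (18,19) (11,43/3)]
2. After x ≤ 17: [(11,9/5) (14,0) (17,6/5) (17,55/3) (11,43/3)]
3. After y ≥ 16: [(17,16) (17,55/3) (27/2,16)]
4. After y ≤ 18: [(17,16) (17,18) (33/2,18) (27/2,16)]
5. Canonical ring: [(27/2,16) (17,16) (17,18) (33/2,18)]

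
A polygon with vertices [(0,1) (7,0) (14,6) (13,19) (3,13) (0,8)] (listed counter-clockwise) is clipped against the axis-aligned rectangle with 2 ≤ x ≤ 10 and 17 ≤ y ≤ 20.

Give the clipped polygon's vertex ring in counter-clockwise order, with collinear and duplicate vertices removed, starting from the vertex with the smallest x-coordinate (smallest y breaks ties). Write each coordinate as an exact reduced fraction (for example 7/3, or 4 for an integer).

1. After x ≥ 2: [(2,5/7) (7,0) (14,6) (13,19) (3,13) (2,34/3)]
2. After x ≤ 10: [(2,5/7) (7,0) (10,18/7) (10,86/5) (3,13) (2,34/3)]
3. After y ≥ 17: [(10,17) (10,86/5) (29/3,17)]
4. After y ≤ 20: [(10,17) (10,86/5) (29/3,17)]
5. Canonical ring: [(29/3,17) (10,17) (10,86/5)]

Clipped polygon: [(29/3,17) (10,17) (10,86/5)]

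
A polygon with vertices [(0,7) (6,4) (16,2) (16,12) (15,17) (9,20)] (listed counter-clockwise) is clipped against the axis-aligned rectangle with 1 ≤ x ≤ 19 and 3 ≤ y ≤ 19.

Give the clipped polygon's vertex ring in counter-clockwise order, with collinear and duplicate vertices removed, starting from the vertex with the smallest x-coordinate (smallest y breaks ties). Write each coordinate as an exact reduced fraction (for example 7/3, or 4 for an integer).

Clipped polygon: [(1,13/2) (6,4) (11,3) (16,3) (16,12) (15,17) (11,19) (108/13,19) (1,76/9)]

1. After x ≥ 1: [(1,76/9) (1,13/2) (6,4) (16,2) (16,12) (15,17) (9,20)]
2. After x ≤ 19: [(1,76/9) (1,13/2) (6,4) (16,2) (16,12) (15,17) (9,20)]
3. After y ≥ 3: [(1,76/9) (1,13/2) (6,4) (11,3) (16,3) (16,12) (15,17) (9,20)]
4. After y ≤ 19: [(108/13,19) (1,76/9) (1,13/2) (6,4) (11,3) (16,3) (16,12) (15,17) (11,19)]
5. Canonical ring: [(1,13/2) (6,4) (11,3) (16,3) (16,12) (15,17) (11,19) (108/13,19) (1,76/9)]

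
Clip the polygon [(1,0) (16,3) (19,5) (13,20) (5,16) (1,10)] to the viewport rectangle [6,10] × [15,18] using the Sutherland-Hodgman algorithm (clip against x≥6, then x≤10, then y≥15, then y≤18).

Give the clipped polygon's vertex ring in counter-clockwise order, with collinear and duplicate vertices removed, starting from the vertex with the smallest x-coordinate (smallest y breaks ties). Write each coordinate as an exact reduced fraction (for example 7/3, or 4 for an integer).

1. After x ≥ 6: [(6,1) (16,3) (19,5) (13,20) (6,33/2)]
2. After x ≤ 10: [(6,1) (10,9/5) (10,37/2) (6,33/2)]
3. After y ≥ 15: [(6,15) (10,15) (10,37/2) (6,33/2)]
4. After y ≤ 18: [(6,15) (10,15) (10,18) (9,18) (6,33/2)]
5. Canonical ring: [(6,15) (10,15) (10,18) (9,18) (6,33/2)]

Clipped polygon: [(6,15) (10,15) (10,18) (9,18) (6,33/2)]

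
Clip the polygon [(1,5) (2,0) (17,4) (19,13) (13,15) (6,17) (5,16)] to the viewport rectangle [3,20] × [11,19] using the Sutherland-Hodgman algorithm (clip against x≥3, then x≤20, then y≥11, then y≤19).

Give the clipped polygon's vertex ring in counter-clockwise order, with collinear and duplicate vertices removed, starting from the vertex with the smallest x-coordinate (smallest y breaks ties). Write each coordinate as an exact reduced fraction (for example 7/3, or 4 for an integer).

1. After x ≥ 3: [(3,21/2) (3,4/15) (17,4) (19,13) (13,15) (6,17) (5,16)]
2. After x ≤ 20: [(3,21/2) (3,4/15) (17,4) (19,13) (13,15) (6,17) (5,16)]
3. After y ≥ 11: [(35/11,11) (167/9,11) (19,13) (13,15) (6,17) (5,16)]
4. After y ≤ 19: [(35/11,11) (167/9,11) (19,13) (13,15) (6,17) (5,16)]
5. Canonical ring: [(35/11,11) (167/9,11) (19,13) (13,15) (6,17) (5,16)]

Clipped polygon: [(35/11,11) (167/9,11) (19,13) (13,15) (6,17) (5,16)]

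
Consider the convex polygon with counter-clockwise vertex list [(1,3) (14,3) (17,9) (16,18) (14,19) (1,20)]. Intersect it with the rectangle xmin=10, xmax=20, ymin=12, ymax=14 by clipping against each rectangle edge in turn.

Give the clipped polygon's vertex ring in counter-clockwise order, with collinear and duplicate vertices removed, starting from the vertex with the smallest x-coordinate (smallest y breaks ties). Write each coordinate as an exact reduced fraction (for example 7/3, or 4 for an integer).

1. After x ≥ 10: [(10,3) (14,3) (17,9) (16,18) (14,19) (10,251/13)]
2. After x ≤ 20: [(10,3) (14,3) (17,9) (16,18) (14,19) (10,251/13)]
3. After y ≥ 12: [(10,12) (50/3,12) (16,18) (14,19) (10,251/13)]
4. After y ≤ 14: [(10,14) (10,12) (50/3,12) (148/9,14)]
5. Canonical ring: [(10,12) (50/3,12) (148/9,14) (10,14)]

Clipped polygon: [(10,12) (50/3,12) (148/9,14) (10,14)]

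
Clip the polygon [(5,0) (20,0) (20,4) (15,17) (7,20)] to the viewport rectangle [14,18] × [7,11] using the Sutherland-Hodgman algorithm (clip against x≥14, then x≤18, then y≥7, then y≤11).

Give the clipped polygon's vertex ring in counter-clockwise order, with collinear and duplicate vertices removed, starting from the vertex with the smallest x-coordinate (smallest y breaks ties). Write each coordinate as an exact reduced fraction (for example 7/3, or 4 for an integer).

1. After x ≥ 14: [(14,0) (20,0) (20,4) (15,17) (14,139/8)]
2. After x ≤ 18: [(14,0) (18,0) (18,46/5) (15,17) (14,139/8)]
3. After y ≥ 7: [(14,7) (18,7) (18,46/5) (15,17) (14,139/8)]
4. After y ≤ 11: [(14,11) (14,7) (18,7) (18,46/5) (225/13,11)]
5. Canonical ring: [(14,7) (18,7) (18,46/5) (225/13,11) (14,11)]

Clipped polygon: [(14,7) (18,7) (18,46/5) (225/13,11) (14,11)]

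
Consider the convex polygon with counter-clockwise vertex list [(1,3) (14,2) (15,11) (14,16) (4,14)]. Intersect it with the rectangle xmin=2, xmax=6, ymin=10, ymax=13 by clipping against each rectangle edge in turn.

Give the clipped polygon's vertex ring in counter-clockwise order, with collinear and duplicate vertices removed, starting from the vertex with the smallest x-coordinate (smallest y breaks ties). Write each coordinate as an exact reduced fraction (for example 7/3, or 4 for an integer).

1. After x ≥ 2: [(2,20/3) (2,38/13) (14,2) (15,11) (14,16) (4,14)]
2. After x ≤ 6: [(2,20/3) (2,38/13) (6,34/13) (6,72/5) (4,14)]
3. After y ≥ 10: [(32/11,10) (6,10) (6,72/5) (4,14)]
4. After y ≤ 13: [(41/11,13) (32/11,10) (6,10) (6,13)]
5. Canonical ring: [(32/11,10) (6,10) (6,13) (41/11,13)]

Clipped polygon: [(32/11,10) (6,10) (6,13) (41/11,13)]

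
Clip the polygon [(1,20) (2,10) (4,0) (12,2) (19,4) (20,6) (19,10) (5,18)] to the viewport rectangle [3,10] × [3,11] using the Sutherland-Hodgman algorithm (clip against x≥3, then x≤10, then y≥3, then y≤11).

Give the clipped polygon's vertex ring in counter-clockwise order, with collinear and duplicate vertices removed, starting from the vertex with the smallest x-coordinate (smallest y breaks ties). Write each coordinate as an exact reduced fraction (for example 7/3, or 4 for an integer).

Clipped polygon: [(3,5) (17/5,3) (10,3) (10,11) (3,11)]

1. After x ≥ 3: [(3,19) (3,5) (4,0) (12,2) (19,4) (20,6) (19,10) (5,18)]
2. After x ≤ 10: [(3,19) (3,5) (4,0) (10,3/2) (10,106/7) (5,18)]
3. After y ≥ 3: [(3,19) (3,5) (17/5,3) (10,3) (10,106/7) (5,18)]
4. After y ≤ 11: [(3,11) (3,5) (17/5,3) (10,3) (10,11)]
5. Canonical ring: [(3,5) (17/5,3) (10,3) (10,11) (3,11)]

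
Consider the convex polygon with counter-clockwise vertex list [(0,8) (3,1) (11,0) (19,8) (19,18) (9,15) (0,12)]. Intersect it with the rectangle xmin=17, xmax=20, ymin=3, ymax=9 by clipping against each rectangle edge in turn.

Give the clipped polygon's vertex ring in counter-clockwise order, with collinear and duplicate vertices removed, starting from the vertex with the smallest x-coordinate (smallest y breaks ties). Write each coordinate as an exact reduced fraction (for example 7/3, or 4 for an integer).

1. After x ≥ 17: [(17,6) (19,8) (19,18) (17,87/5)]
2. After x ≤ 20: [(17,6) (19,8) (19,18) (17,87/5)]
3. After y ≥ 3: [(17,6) (19,8) (19,18) (17,87/5)]
4. After y ≤ 9: [(17,9) (17,6) (19,8) (19,9)]
5. Canonical ring: [(17,6) (19,8) (19,9) (17,9)]

Clipped polygon: [(17,6) (19,8) (19,9) (17,9)]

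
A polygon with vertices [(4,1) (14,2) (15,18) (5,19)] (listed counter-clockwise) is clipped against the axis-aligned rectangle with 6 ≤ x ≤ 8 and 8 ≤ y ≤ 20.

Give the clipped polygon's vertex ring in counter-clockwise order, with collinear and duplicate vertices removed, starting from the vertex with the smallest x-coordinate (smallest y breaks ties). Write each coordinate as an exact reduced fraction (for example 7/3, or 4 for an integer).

Clipped polygon: [(6,8) (8,8) (8,187/10) (6,189/10)]

1. After x ≥ 6: [(6,6/5) (14,2) (15,18) (6,189/10)]
2. After x ≤ 8: [(6,6/5) (8,7/5) (8,187/10) (6,189/10)]
3. After y ≥ 8: [(6,8) (8,8) (8,187/10) (6,189/10)]
4. After y ≤ 20: [(6,8) (8,8) (8,187/10) (6,189/10)]
5. Canonical ring: [(6,8) (8,8) (8,187/10) (6,189/10)]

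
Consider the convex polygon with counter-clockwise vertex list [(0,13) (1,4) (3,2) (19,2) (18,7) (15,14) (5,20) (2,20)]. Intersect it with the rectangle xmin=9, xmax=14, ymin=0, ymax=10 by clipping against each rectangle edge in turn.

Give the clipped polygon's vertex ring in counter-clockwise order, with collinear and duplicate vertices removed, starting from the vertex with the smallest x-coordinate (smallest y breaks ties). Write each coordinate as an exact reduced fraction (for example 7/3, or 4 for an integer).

Clipped polygon: [(9,2) (14,2) (14,10) (9,10)]

1. After x ≥ 9: [(9,2) (19,2) (18,7) (15,14) (9,88/5)]
2. After x ≤ 14: [(9,2) (14,2) (14,73/5) (9,88/5)]
3. After y ≥ 0: [(9,2) (14,2) (14,73/5) (9,88/5)]
4. After y ≤ 10: [(9,10) (9,2) (14,2) (14,10)]
5. Canonical ring: [(9,2) (14,2) (14,10) (9,10)]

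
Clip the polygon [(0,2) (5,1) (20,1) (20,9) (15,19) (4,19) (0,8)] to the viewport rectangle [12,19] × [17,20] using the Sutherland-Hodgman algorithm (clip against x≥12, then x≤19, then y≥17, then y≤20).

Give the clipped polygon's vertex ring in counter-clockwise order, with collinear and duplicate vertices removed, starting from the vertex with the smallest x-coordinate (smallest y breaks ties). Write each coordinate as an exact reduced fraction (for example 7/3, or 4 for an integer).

Clipped polygon: [(12,17) (16,17) (15,19) (12,19)]

1. After x ≥ 12: [(12,1) (20,1) (20,9) (15,19) (12,19)]
2. After x ≤ 19: [(12,1) (19,1) (19,11) (15,19) (12,19)]
3. After y ≥ 17: [(12,17) (16,17) (15,19) (12,19)]
4. After y ≤ 20: [(12,17) (16,17) (15,19) (12,19)]
5. Canonical ring: [(12,17) (16,17) (15,19) (12,19)]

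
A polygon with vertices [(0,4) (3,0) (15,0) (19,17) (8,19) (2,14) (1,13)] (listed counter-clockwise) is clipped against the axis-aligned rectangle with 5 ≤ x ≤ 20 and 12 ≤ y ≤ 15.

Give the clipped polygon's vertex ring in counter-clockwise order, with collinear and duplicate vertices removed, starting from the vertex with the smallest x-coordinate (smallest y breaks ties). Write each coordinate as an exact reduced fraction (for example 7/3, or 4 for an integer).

Clipped polygon: [(5,12) (303/17,12) (315/17,15) (5,15)]

1. After x ≥ 5: [(5,0) (15,0) (19,17) (8,19) (5,33/2)]
2. After x ≤ 20: [(5,0) (15,0) (19,17) (8,19) (5,33/2)]
3. After y ≥ 12: [(5,12) (303/17,12) (19,17) (8,19) (5,33/2)]
4. After y ≤ 15: [(5,15) (5,12) (303/17,12) (315/17,15)]
5. Canonical ring: [(5,12) (303/17,12) (315/17,15) (5,15)]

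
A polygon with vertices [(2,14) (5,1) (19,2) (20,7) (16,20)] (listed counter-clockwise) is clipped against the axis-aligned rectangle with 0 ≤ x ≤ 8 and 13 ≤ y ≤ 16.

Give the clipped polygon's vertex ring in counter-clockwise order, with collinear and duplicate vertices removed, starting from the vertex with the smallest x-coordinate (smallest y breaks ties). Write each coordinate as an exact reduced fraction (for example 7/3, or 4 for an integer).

Clipped polygon: [(2,14) (29/13,13) (8,13) (8,16) (20/3,16)]

1. After x ≥ 0: [(2,14) (5,1) (19,2) (20,7) (16,20)]
2. After x ≤ 8: [(8,116/7) (2,14) (5,1) (8,17/14)]
3. After y ≥ 13: [(8,13) (8,116/7) (2,14) (29/13,13)]
4. After y ≤ 16: [(8,13) (8,16) (20/3,16) (2,14) (29/13,13)]
5. Canonical ring: [(2,14) (29/13,13) (8,13) (8,16) (20/3,16)]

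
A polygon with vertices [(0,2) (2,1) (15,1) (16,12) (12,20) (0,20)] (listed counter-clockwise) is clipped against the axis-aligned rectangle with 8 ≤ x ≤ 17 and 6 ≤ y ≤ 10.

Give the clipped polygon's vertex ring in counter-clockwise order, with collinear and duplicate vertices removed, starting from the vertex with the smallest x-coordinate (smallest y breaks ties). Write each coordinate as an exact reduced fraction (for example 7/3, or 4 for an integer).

1. After x ≥ 8: [(8,1) (15,1) (16,12) (12,20) (8,20)]
2. After x ≤ 17: [(8,1) (15,1) (16,12) (12,20) (8,20)]
3. After y ≥ 6: [(8,6) (170/11,6) (16,12) (12,20) (8,20)]
4. After y ≤ 10: [(8,10) (8,6) (170/11,6) (174/11,10)]
5. Canonical ring: [(8,6) (170/11,6) (174/11,10) (8,10)]

Clipped polygon: [(8,6) (170/11,6) (174/11,10) (8,10)]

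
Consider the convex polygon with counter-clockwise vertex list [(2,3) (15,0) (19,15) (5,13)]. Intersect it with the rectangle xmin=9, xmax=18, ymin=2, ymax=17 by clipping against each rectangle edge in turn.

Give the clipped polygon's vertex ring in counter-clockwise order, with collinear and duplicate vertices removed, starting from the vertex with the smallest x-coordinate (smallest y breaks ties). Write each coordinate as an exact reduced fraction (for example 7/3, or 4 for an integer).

1. After x ≥ 9: [(9,18/13) (15,0) (19,15) (9,95/7)]
2. After x ≤ 18: [(9,18/13) (15,0) (18,45/4) (18,104/7) (9,95/7)]
3. After y ≥ 2: [(9,2) (233/15,2) (18,45/4) (18,104/7) (9,95/7)]
4. After y ≤ 17: [(9,2) (233/15,2) (18,45/4) (18,104/7) (9,95/7)]
5. Canonical ring: [(9,2) (233/15,2) (18,45/4) (18,104/7) (9,95/7)]

Clipped polygon: [(9,2) (233/15,2) (18,45/4) (18,104/7) (9,95/7)]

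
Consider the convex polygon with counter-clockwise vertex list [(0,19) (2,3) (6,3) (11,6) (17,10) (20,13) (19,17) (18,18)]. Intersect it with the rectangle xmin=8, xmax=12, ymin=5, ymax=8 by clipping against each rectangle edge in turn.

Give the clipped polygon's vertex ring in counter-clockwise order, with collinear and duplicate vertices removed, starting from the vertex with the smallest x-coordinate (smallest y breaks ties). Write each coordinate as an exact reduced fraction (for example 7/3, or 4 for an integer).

1. After x ≥ 8: [(8,167/9) (8,21/5) (11,6) (17,10) (20,13) (19,17) (18,18)]
2. After x ≤ 12: [(12,55/3) (8,167/9) (8,21/5) (11,6) (12,20/3)]
3. After y ≥ 5: [(12,55/3) (8,167/9) (8,5) (28/3,5) (11,6) (12,20/3)]
4. After y ≤ 8: [(12,8) (8,8) (8,5) (28/3,5) (11,6) (12,20/3)]
5. Canonical ring: [(8,5) (28/3,5) (11,6) (12,20/3) (12,8) (8,8)]

Clipped polygon: [(8,5) (28/3,5) (11,6) (12,20/3) (12,8) (8,8)]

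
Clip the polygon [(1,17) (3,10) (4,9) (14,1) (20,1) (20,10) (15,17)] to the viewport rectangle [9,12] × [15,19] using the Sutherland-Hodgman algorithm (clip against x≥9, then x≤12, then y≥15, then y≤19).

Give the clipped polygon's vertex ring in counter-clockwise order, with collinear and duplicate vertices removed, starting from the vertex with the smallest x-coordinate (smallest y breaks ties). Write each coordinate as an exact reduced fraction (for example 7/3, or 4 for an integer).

Clipped polygon: [(9,15) (12,15) (12,17) (9,17)]

1. After x ≥ 9: [(9,17) (9,5) (14,1) (20,1) (20,10) (15,17)]
2. After x ≤ 12: [(12,17) (9,17) (9,5) (12,13/5)]
3. After y ≥ 15: [(12,15) (12,17) (9,17) (9,15)]
4. After y ≤ 19: [(12,15) (12,17) (9,17) (9,15)]
5. Canonical ring: [(9,15) (12,15) (12,17) (9,17)]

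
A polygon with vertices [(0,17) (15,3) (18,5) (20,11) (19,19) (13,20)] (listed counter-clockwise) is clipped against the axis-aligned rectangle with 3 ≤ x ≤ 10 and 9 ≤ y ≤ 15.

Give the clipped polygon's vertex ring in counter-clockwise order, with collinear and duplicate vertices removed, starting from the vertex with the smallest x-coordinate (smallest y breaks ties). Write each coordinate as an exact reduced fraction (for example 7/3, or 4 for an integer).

1. After x ≥ 3: [(3,230/13) (3,71/5) (15,3) (18,5) (20,11) (19,19) (13,20)]
2. After x ≤ 10: [(10,251/13) (3,230/13) (3,71/5) (10,23/3)]
3. After y ≥ 9: [(10,9) (10,251/13) (3,230/13) (3,71/5) (60/7,9)]
4. After y ≤ 15: [(10,9) (10,15) (3,15) (3,71/5) (60/7,9)]
5. Canonical ring: [(3,71/5) (60/7,9) (10,9) (10,15) (3,15)]

Clipped polygon: [(3,71/5) (60/7,9) (10,9) (10,15) (3,15)]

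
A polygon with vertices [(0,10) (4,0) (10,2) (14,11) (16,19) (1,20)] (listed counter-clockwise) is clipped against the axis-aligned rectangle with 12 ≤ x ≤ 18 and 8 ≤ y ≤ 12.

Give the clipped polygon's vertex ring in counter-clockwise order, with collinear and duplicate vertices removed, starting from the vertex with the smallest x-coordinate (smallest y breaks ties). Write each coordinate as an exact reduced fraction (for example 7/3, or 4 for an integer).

1. After x ≥ 12: [(12,13/2) (14,11) (16,19) (12,289/15)]
2. After x ≤ 18: [(12,13/2) (14,11) (16,19) (12,289/15)]
3. After y ≥ 8: [(12,8) (38/3,8) (14,11) (16,19) (12,289/15)]
4. After y ≤ 12: [(12,12) (12,8) (38/3,8) (14,11) (57/4,12)]
5. Canonical ring: [(12,8) (38/3,8) (14,11) (57/4,12) (12,12)]

Clipped polygon: [(12,8) (38/3,8) (14,11) (57/4,12) (12,12)]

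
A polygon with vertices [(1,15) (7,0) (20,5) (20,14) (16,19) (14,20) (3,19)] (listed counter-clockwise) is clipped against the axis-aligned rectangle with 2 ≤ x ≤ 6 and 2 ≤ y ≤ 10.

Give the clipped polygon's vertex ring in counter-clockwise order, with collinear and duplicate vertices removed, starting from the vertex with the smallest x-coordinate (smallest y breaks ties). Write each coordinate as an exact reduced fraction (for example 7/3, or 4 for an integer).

Clipped polygon: [(3,10) (6,5/2) (6,10)]

1. After x ≥ 2: [(2,17) (2,25/2) (7,0) (20,5) (20,14) (16,19) (14,20) (3,19)]
2. After x ≤ 6: [(2,17) (2,25/2) (6,5/2) (6,212/11) (3,19)]
3. After y ≥ 2: [(2,17) (2,25/2) (6,5/2) (6,212/11) (3,19)]
4. After y ≤ 10: [(3,10) (6,5/2) (6,10)]
5. Canonical ring: [(3,10) (6,5/2) (6,10)]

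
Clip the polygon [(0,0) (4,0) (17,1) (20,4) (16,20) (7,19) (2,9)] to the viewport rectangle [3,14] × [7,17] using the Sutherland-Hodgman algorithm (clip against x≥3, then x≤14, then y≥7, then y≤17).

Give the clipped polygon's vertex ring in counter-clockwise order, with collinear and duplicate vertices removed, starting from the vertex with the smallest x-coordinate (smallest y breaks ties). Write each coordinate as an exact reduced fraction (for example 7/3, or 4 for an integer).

Clipped polygon: [(3,7) (14,7) (14,17) (6,17) (3,11)]

1. After x ≥ 3: [(3,0) (4,0) (17,1) (20,4) (16,20) (7,19) (3,11)]
2. After x ≤ 14: [(3,0) (4,0) (14,10/13) (14,178/9) (7,19) (3,11)]
3. After y ≥ 7: [(3,7) (14,7) (14,178/9) (7,19) (3,11)]
4. After y ≤ 17: [(3,7) (14,7) (14,17) (6,17) (3,11)]
5. Canonical ring: [(3,7) (14,7) (14,17) (6,17) (3,11)]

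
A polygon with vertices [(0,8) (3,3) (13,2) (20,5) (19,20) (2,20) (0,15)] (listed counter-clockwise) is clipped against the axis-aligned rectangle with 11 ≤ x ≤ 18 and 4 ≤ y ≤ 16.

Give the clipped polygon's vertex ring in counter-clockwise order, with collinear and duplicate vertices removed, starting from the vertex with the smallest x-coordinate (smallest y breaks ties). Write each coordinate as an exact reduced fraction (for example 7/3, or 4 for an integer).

1. After x ≥ 11: [(11,11/5) (13,2) (20,5) (19,20) (11,20)]
2. After x ≤ 18: [(11,11/5) (13,2) (18,29/7) (18,20) (11,20)]
3. After y ≥ 4: [(11,4) (53/3,4) (18,29/7) (18,20) (11,20)]
4. After y ≤ 16: [(11,16) (11,4) (53/3,4) (18,29/7) (18,16)]
5. Canonical ring: [(11,4) (53/3,4) (18,29/7) (18,16) (11,16)]

Clipped polygon: [(11,4) (53/3,4) (18,29/7) (18,16) (11,16)]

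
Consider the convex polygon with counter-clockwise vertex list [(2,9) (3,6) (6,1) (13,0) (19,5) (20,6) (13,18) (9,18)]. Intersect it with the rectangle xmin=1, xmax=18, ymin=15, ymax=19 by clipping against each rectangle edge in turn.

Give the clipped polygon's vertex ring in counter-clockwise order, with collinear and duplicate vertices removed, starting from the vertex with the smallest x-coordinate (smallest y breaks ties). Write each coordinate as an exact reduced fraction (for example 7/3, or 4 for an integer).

Clipped polygon: [(20/3,15) (59/4,15) (13,18) (9,18)]

1. After x ≥ 1: [(2,9) (3,6) (6,1) (13,0) (19,5) (20,6) (13,18) (9,18)]
2. After x ≤ 18: [(2,9) (3,6) (6,1) (13,0) (18,25/6) (18,66/7) (13,18) (9,18)]
3. After y ≥ 15: [(20/3,15) (59/4,15) (13,18) (9,18)]
4. After y ≤ 19: [(20/3,15) (59/4,15) (13,18) (9,18)]
5. Canonical ring: [(20/3,15) (59/4,15) (13,18) (9,18)]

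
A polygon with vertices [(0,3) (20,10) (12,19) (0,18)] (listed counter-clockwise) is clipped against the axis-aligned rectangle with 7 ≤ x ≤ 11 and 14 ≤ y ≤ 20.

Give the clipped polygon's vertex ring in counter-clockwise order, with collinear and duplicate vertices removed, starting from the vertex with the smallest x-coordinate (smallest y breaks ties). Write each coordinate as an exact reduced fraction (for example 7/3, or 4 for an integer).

1. After x ≥ 7: [(7,109/20) (20,10) (12,19) (7,223/12)]
2. After x ≤ 11: [(7,109/20) (11,137/20) (11,227/12) (7,223/12)]
3. After y ≥ 14: [(7,14) (11,14) (11,227/12) (7,223/12)]
4. After y ≤ 20: [(7,14) (11,14) (11,227/12) (7,223/12)]
5. Canonical ring: [(7,14) (11,14) (11,227/12) (7,223/12)]

Clipped polygon: [(7,14) (11,14) (11,227/12) (7,223/12)]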